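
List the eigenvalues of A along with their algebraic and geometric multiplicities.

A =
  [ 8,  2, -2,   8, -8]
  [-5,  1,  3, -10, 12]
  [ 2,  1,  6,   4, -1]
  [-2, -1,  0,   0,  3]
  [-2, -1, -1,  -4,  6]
λ = 4: alg = 4, geom = 2; λ = 5: alg = 1, geom = 1

Step 1 — factor the characteristic polynomial to read off the algebraic multiplicities:
  χ_A(x) = (x - 5)*(x - 4)^4

Step 2 — compute geometric multiplicities via the rank-nullity identity g(λ) = n − rank(A − λI):
  rank(A − (4)·I) = 3, so dim ker(A − (4)·I) = n − 3 = 2
  rank(A − (5)·I) = 4, so dim ker(A − (5)·I) = n − 4 = 1

Summary:
  λ = 4: algebraic multiplicity = 4, geometric multiplicity = 2
  λ = 5: algebraic multiplicity = 1, geometric multiplicity = 1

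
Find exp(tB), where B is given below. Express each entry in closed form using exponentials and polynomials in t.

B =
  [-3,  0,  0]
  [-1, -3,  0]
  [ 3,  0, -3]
e^{tB} =
  [exp(-3*t), 0, 0]
  [-t*exp(-3*t), exp(-3*t), 0]
  [3*t*exp(-3*t), 0, exp(-3*t)]

Strategy: write B = P · J · P⁻¹ where J is a Jordan canonical form, so e^{tB} = P · e^{tJ} · P⁻¹, and e^{tJ} can be computed block-by-block.

B has Jordan form
J =
  [-3,  1,  0]
  [ 0, -3,  0]
  [ 0,  0, -3]
(up to reordering of blocks).

Per-block formulas:
  For a 2×2 Jordan block J_2(-3): exp(t · J_2(-3)) = e^(-3t)·(I + t·N), where N is the 2×2 nilpotent shift.
  For a 1×1 block at λ = -3: exp(t · [-3]) = [e^(-3t)].

After assembling e^{tJ} and conjugating by P, we get:

e^{tB} =
  [exp(-3*t), 0, 0]
  [-t*exp(-3*t), exp(-3*t), 0]
  [3*t*exp(-3*t), 0, exp(-3*t)]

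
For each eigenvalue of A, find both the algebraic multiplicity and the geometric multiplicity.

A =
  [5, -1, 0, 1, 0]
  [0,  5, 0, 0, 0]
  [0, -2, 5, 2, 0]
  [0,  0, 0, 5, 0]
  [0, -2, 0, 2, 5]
λ = 5: alg = 5, geom = 4

Step 1 — factor the characteristic polynomial to read off the algebraic multiplicities:
  χ_A(x) = (x - 5)^5

Step 2 — compute geometric multiplicities via the rank-nullity identity g(λ) = n − rank(A − λI):
  rank(A − (5)·I) = 1, so dim ker(A − (5)·I) = n − 1 = 4

Summary:
  λ = 5: algebraic multiplicity = 5, geometric multiplicity = 4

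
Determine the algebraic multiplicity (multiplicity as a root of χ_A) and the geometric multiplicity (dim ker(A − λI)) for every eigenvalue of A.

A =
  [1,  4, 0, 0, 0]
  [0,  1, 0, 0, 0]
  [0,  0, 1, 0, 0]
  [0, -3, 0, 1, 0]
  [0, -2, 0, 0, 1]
λ = 1: alg = 5, geom = 4

Step 1 — factor the characteristic polynomial to read off the algebraic multiplicities:
  χ_A(x) = (x - 1)^5

Step 2 — compute geometric multiplicities via the rank-nullity identity g(λ) = n − rank(A − λI):
  rank(A − (1)·I) = 1, so dim ker(A − (1)·I) = n − 1 = 4

Summary:
  λ = 1: algebraic multiplicity = 5, geometric multiplicity = 4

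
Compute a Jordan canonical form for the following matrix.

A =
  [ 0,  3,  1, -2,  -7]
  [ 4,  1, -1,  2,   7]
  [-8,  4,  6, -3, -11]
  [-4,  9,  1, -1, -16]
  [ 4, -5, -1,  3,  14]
J_2(4) ⊕ J_2(4) ⊕ J_1(4)

The characteristic polynomial is
  det(x·I − A) = x^5 - 20*x^4 + 160*x^3 - 640*x^2 + 1280*x - 1024 = (x - 4)^5

Eigenvalues and multiplicities (the geometric multiplicity of λ is n − rank(A − λI), which equals the number of Jordan blocks for λ):
  λ = 4: algebraic multiplicity = 5, geometric multiplicity = 3

Determining the block sizes for each eigenvalue:
  λ = 4: with am = 5 and gm = 3, the partition is not yet determined (e.g. several partitions of 5 into 3 parts exist). Let N = A − (4)·I. Computing rank(N^1) = 2, rank(N^2) = 0; the number of blocks of size ≥ j is rank(N^{j−1}) − rank(N^j), giving [3, 2]. So we have 2 block(s) of size 2, 1 block(s) of size 1 → block sizes [2, 2, 1]

Assembling the blocks gives a Jordan form
J =
  [4, 1, 0, 0, 0]
  [0, 4, 0, 0, 0]
  [0, 0, 4, 1, 0]
  [0, 0, 0, 4, 0]
  [0, 0, 0, 0, 4]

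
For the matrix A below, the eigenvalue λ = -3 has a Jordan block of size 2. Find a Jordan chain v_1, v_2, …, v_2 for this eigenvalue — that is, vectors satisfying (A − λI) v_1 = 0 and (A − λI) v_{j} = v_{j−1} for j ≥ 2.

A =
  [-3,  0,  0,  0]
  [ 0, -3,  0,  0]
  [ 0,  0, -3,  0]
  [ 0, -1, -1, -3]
A Jordan chain for λ = -3 of length 2:
v_1 = (0, 0, 0, -1)ᵀ
v_2 = (0, 1, 0, 0)ᵀ

Let N = A − (-3)·I. We want v_2 with N^2 v_2 = 0 but N^1 v_2 ≠ 0; then v_{j-1} := N · v_j for j = 2, …, 2.

Pick v_2 = (0, 1, 0, 0)ᵀ.
Then v_1 = N · v_2 = (0, 0, 0, -1)ᵀ.

Sanity check: (A − (-3)·I) v_1 = (0, 0, 0, 0)ᵀ = 0. ✓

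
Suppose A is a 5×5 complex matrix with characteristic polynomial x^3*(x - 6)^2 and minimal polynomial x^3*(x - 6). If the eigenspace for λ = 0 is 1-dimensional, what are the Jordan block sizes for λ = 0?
Block sizes for λ = 0: [3]

Step 1 — from the characteristic polynomial, algebraic multiplicity of λ = 0 is 3. From dim ker(A − (0)·I) = 1, there are exactly 1 Jordan blocks for λ = 0.
Step 2 — from the minimal polynomial, the factor (x − 0)^3 tells us the largest block for λ = 0 has size 3.
Step 3 — with total size 3, 1 blocks, and largest block 3, the block sizes (in nonincreasing order) are [3].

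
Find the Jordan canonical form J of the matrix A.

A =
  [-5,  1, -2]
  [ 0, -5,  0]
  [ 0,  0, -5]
J_2(-5) ⊕ J_1(-5)

The characteristic polynomial is
  det(x·I − A) = x^3 + 15*x^2 + 75*x + 125 = (x + 5)^3

Eigenvalues and multiplicities (the geometric multiplicity of λ is n − rank(A − λI), which equals the number of Jordan blocks for λ):
  λ = -5: algebraic multiplicity = 3, geometric multiplicity = 2

Determining the block sizes for each eigenvalue:
  λ = -5: 2 blocks summing to 3 forces exactly one block of size 2 and the rest size 1 → block sizes [2, 1]

Assembling the blocks gives a Jordan form
J =
  [-5,  1,  0]
  [ 0, -5,  0]
  [ 0,  0, -5]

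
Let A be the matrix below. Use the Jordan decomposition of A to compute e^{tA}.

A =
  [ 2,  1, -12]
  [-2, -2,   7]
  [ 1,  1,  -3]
e^{tA} =
  [-5*t^2*exp(-t)/2 + 3*t*exp(-t) + exp(-t), -5*t^2*exp(-t) + t*exp(-t), -5*t^2*exp(-t)/2 - 12*t*exp(-t)]
  [3*t^2*exp(-t)/2 - 2*t*exp(-t), 3*t^2*exp(-t) - t*exp(-t) + exp(-t), 3*t^2*exp(-t)/2 + 7*t*exp(-t)]
  [-t^2*exp(-t)/2 + t*exp(-t), -t^2*exp(-t) + t*exp(-t), -t^2*exp(-t)/2 - 2*t*exp(-t) + exp(-t)]

Strategy: write A = P · J · P⁻¹ where J is a Jordan canonical form, so e^{tA} = P · e^{tJ} · P⁻¹, and e^{tJ} can be computed block-by-block.

A has Jordan form
J =
  [-1,  1,  0]
  [ 0, -1,  1]
  [ 0,  0, -1]
(up to reordering of blocks).

Per-block formulas:
  For a 3×3 Jordan block J_3(-1): exp(t · J_3(-1)) = e^(-1t)·(I + t·N + (t^2/2)·N^2), where N is the 3×3 nilpotent shift.

After assembling e^{tJ} and conjugating by P, we get:

e^{tA} =
  [-5*t^2*exp(-t)/2 + 3*t*exp(-t) + exp(-t), -5*t^2*exp(-t) + t*exp(-t), -5*t^2*exp(-t)/2 - 12*t*exp(-t)]
  [3*t^2*exp(-t)/2 - 2*t*exp(-t), 3*t^2*exp(-t) - t*exp(-t) + exp(-t), 3*t^2*exp(-t)/2 + 7*t*exp(-t)]
  [-t^2*exp(-t)/2 + t*exp(-t), -t^2*exp(-t) + t*exp(-t), -t^2*exp(-t)/2 - 2*t*exp(-t) + exp(-t)]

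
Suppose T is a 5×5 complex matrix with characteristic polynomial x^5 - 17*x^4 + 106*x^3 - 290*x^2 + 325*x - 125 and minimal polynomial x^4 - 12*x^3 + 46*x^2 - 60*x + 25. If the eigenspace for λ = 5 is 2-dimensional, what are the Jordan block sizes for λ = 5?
Block sizes for λ = 5: [2, 1]

Step 1 — from the characteristic polynomial, algebraic multiplicity of λ = 5 is 3. From dim ker(T − (5)·I) = 2, there are exactly 2 Jordan blocks for λ = 5.
Step 2 — from the minimal polynomial, the factor (x − 5)^2 tells us the largest block for λ = 5 has size 2.
Step 3 — with total size 3, 2 blocks, and largest block 2, the block sizes (in nonincreasing order) are [2, 1].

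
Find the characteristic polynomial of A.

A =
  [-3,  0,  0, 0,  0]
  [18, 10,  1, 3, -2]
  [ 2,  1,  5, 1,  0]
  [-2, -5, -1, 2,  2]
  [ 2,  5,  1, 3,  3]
x^5 - 17*x^4 + 90*x^3 - 50*x^2 - 875*x + 1875

Expanding det(x·I − A) (e.g. by cofactor expansion or by noting that A is similar to its Jordan form J, which has the same characteristic polynomial as A) gives
  χ_A(x) = x^5 - 17*x^4 + 90*x^3 - 50*x^2 - 875*x + 1875
which factors as (x - 5)^4*(x + 3). The eigenvalues (with algebraic multiplicities) are λ = -3 with multiplicity 1, λ = 5 with multiplicity 4.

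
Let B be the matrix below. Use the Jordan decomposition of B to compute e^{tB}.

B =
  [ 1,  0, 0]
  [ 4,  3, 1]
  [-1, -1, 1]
e^{tB} =
  [exp(t), 0, 0]
  [3*t*exp(2*t) + exp(2*t) - exp(t), t*exp(2*t) + exp(2*t), t*exp(2*t)]
  [-3*t*exp(2*t) + 2*exp(2*t) - 2*exp(t), -t*exp(2*t), -t*exp(2*t) + exp(2*t)]

Strategy: write B = P · J · P⁻¹ where J is a Jordan canonical form, so e^{tB} = P · e^{tJ} · P⁻¹, and e^{tJ} can be computed block-by-block.

B has Jordan form
J =
  [1, 0, 0]
  [0, 2, 1]
  [0, 0, 2]
(up to reordering of blocks).

Per-block formulas:
  For a 1×1 block at λ = 1: exp(t · [1]) = [e^(1t)].
  For a 2×2 Jordan block J_2(2): exp(t · J_2(2)) = e^(2t)·(I + t·N), where N is the 2×2 nilpotent shift.

After assembling e^{tJ} and conjugating by P, we get:

e^{tB} =
  [exp(t), 0, 0]
  [3*t*exp(2*t) + exp(2*t) - exp(t), t*exp(2*t) + exp(2*t), t*exp(2*t)]
  [-3*t*exp(2*t) + 2*exp(2*t) - 2*exp(t), -t*exp(2*t), -t*exp(2*t) + exp(2*t)]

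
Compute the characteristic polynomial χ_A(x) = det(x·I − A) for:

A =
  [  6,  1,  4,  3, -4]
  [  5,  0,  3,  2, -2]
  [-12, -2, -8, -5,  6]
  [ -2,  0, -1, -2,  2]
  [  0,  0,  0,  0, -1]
x^5 + 5*x^4 + 10*x^3 + 10*x^2 + 5*x + 1

Expanding det(x·I − A) (e.g. by cofactor expansion or by noting that A is similar to its Jordan form J, which has the same characteristic polynomial as A) gives
  χ_A(x) = x^5 + 5*x^4 + 10*x^3 + 10*x^2 + 5*x + 1
which factors as (x + 1)^5. The eigenvalues (with algebraic multiplicities) are λ = -1 with multiplicity 5.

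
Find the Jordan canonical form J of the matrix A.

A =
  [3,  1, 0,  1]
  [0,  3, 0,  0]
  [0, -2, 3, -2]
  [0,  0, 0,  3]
J_2(3) ⊕ J_1(3) ⊕ J_1(3)

The characteristic polynomial is
  det(x·I − A) = x^4 - 12*x^3 + 54*x^2 - 108*x + 81 = (x - 3)^4

Eigenvalues and multiplicities (the geometric multiplicity of λ is n − rank(A − λI), which equals the number of Jordan blocks for λ):
  λ = 3: algebraic multiplicity = 4, geometric multiplicity = 3

Determining the block sizes for each eigenvalue:
  λ = 3: 3 blocks summing to 4 forces exactly one block of size 2 and the rest size 1 → block sizes [2, 1, 1]

Assembling the blocks gives a Jordan form
J =
  [3, 1, 0, 0]
  [0, 3, 0, 0]
  [0, 0, 3, 0]
  [0, 0, 0, 3]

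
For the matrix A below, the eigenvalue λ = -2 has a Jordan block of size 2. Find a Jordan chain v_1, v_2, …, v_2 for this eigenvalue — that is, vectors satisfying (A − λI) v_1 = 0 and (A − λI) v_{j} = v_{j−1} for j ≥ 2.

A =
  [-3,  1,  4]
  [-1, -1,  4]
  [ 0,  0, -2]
A Jordan chain for λ = -2 of length 2:
v_1 = (-1, -1, 0)ᵀ
v_2 = (1, 0, 0)ᵀ

Let N = A − (-2)·I. We want v_2 with N^2 v_2 = 0 but N^1 v_2 ≠ 0; then v_{j-1} := N · v_j for j = 2, …, 2.

Pick v_2 = (1, 0, 0)ᵀ.
Then v_1 = N · v_2 = (-1, -1, 0)ᵀ.

Sanity check: (A − (-2)·I) v_1 = (0, 0, 0)ᵀ = 0. ✓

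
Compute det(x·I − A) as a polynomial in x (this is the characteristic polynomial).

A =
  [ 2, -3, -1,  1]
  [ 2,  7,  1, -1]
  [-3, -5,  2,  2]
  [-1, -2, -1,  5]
x^4 - 16*x^3 + 96*x^2 - 256*x + 256

Expanding det(x·I − A) (e.g. by cofactor expansion or by noting that A is similar to its Jordan form J, which has the same characteristic polynomial as A) gives
  χ_A(x) = x^4 - 16*x^3 + 96*x^2 - 256*x + 256
which factors as (x - 4)^4. The eigenvalues (with algebraic multiplicities) are λ = 4 with multiplicity 4.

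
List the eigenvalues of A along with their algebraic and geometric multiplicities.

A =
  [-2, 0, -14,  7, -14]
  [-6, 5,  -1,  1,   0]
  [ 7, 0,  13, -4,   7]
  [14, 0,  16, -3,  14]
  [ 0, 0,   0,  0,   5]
λ = -2: alg = 1, geom = 1; λ = 5: alg = 4, geom = 2

Step 1 — factor the characteristic polynomial to read off the algebraic multiplicities:
  χ_A(x) = (x - 5)^4*(x + 2)

Step 2 — compute geometric multiplicities via the rank-nullity identity g(λ) = n − rank(A − λI):
  rank(A − (-2)·I) = 4, so dim ker(A − (-2)·I) = n − 4 = 1
  rank(A − (5)·I) = 3, so dim ker(A − (5)·I) = n − 3 = 2

Summary:
  λ = -2: algebraic multiplicity = 1, geometric multiplicity = 1
  λ = 5: algebraic multiplicity = 4, geometric multiplicity = 2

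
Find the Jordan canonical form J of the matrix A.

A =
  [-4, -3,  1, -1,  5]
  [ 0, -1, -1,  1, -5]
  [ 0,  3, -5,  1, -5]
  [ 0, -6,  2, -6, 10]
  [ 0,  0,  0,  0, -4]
J_2(-4) ⊕ J_1(-4) ⊕ J_1(-4) ⊕ J_1(-4)

The characteristic polynomial is
  det(x·I − A) = x^5 + 20*x^4 + 160*x^3 + 640*x^2 + 1280*x + 1024 = (x + 4)^5

Eigenvalues and multiplicities (the geometric multiplicity of λ is n − rank(A − λI), which equals the number of Jordan blocks for λ):
  λ = -4: algebraic multiplicity = 5, geometric multiplicity = 4

Determining the block sizes for each eigenvalue:
  λ = -4: 4 blocks summing to 5 forces exactly one block of size 2 and the rest size 1 → block sizes [2, 1, 1, 1]

Assembling the blocks gives a Jordan form
J =
  [-4,  1,  0,  0,  0]
  [ 0, -4,  0,  0,  0]
  [ 0,  0, -4,  0,  0]
  [ 0,  0,  0, -4,  0]
  [ 0,  0,  0,  0, -4]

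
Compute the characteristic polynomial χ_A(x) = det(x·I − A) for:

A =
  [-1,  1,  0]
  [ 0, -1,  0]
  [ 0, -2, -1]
x^3 + 3*x^2 + 3*x + 1

Expanding det(x·I − A) (e.g. by cofactor expansion or by noting that A is similar to its Jordan form J, which has the same characteristic polynomial as A) gives
  χ_A(x) = x^3 + 3*x^2 + 3*x + 1
which factors as (x + 1)^3. The eigenvalues (with algebraic multiplicities) are λ = -1 with multiplicity 3.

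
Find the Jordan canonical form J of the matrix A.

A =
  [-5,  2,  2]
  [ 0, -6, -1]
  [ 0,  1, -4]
J_2(-5) ⊕ J_1(-5)

The characteristic polynomial is
  det(x·I − A) = x^3 + 15*x^2 + 75*x + 125 = (x + 5)^3

Eigenvalues and multiplicities (the geometric multiplicity of λ is n − rank(A − λI), which equals the number of Jordan blocks for λ):
  λ = -5: algebraic multiplicity = 3, geometric multiplicity = 2

Determining the block sizes for each eigenvalue:
  λ = -5: 2 blocks summing to 3 forces exactly one block of size 2 and the rest size 1 → block sizes [2, 1]

Assembling the blocks gives a Jordan form
J =
  [-5,  1,  0]
  [ 0, -5,  0]
  [ 0,  0, -5]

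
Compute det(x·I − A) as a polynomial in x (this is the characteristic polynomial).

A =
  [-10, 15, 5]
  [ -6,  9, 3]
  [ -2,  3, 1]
x^3

Expanding det(x·I − A) (e.g. by cofactor expansion or by noting that A is similar to its Jordan form J, which has the same characteristic polynomial as A) gives
  χ_A(x) = x^3
which factors as x^3. The eigenvalues (with algebraic multiplicities) are λ = 0 with multiplicity 3.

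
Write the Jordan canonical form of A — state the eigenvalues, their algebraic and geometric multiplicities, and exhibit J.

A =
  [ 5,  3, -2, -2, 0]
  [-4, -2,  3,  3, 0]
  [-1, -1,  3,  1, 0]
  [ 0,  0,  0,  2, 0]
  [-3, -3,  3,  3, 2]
J_3(2) ⊕ J_1(2) ⊕ J_1(2)

The characteristic polynomial is
  det(x·I − A) = x^5 - 10*x^4 + 40*x^3 - 80*x^2 + 80*x - 32 = (x - 2)^5

Eigenvalues and multiplicities (the geometric multiplicity of λ is n − rank(A − λI), which equals the number of Jordan blocks for λ):
  λ = 2: algebraic multiplicity = 5, geometric multiplicity = 3

Determining the block sizes for each eigenvalue:
  λ = 2: with am = 5 and gm = 3, the partition is not yet determined (e.g. several partitions of 5 into 3 parts exist). Let N = A − (2)·I. Computing rank(N^1) = 2, rank(N^2) = 1, rank(N^3) = 0; the number of blocks of size ≥ j is rank(N^{j−1}) − rank(N^j), giving [3, 1, 1]. So we have 1 block(s) of size 3, 2 block(s) of size 1 → block sizes [3, 1, 1]

Assembling the blocks gives a Jordan form
J =
  [2, 1, 0, 0, 0]
  [0, 2, 1, 0, 0]
  [0, 0, 2, 0, 0]
  [0, 0, 0, 2, 0]
  [0, 0, 0, 0, 2]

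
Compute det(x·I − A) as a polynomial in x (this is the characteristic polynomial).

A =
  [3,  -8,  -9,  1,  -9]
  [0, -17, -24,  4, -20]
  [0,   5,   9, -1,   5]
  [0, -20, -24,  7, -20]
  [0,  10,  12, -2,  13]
x^5 - 15*x^4 + 90*x^3 - 270*x^2 + 405*x - 243

Expanding det(x·I − A) (e.g. by cofactor expansion or by noting that A is similar to its Jordan form J, which has the same characteristic polynomial as A) gives
  χ_A(x) = x^5 - 15*x^4 + 90*x^3 - 270*x^2 + 405*x - 243
which factors as (x - 3)^5. The eigenvalues (with algebraic multiplicities) are λ = 3 with multiplicity 5.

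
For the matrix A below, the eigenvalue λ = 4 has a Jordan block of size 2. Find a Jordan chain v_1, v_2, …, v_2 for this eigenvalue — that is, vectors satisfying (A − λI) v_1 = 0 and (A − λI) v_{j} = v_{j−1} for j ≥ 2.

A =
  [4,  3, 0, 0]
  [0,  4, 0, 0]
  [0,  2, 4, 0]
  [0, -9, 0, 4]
A Jordan chain for λ = 4 of length 2:
v_1 = (3, 0, 2, -9)ᵀ
v_2 = (0, 1, 0, 0)ᵀ

Let N = A − (4)·I. We want v_2 with N^2 v_2 = 0 but N^1 v_2 ≠ 0; then v_{j-1} := N · v_j for j = 2, …, 2.

Pick v_2 = (0, 1, 0, 0)ᵀ.
Then v_1 = N · v_2 = (3, 0, 2, -9)ᵀ.

Sanity check: (A − (4)·I) v_1 = (0, 0, 0, 0)ᵀ = 0. ✓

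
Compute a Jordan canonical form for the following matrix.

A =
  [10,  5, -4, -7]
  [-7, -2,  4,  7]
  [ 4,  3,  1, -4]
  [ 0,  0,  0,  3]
J_3(3) ⊕ J_1(3)

The characteristic polynomial is
  det(x·I − A) = x^4 - 12*x^3 + 54*x^2 - 108*x + 81 = (x - 3)^4

Eigenvalues and multiplicities (the geometric multiplicity of λ is n − rank(A − λI), which equals the number of Jordan blocks for λ):
  λ = 3: algebraic multiplicity = 4, geometric multiplicity = 2

Determining the block sizes for each eigenvalue:
  λ = 3: with am = 4 and gm = 2, the partition is not yet determined (e.g. several partitions of 4 into 2 parts exist). Let N = A − (3)·I. Computing rank(N^1) = 2, rank(N^2) = 1, rank(N^3) = 0; the number of blocks of size ≥ j is rank(N^{j−1}) − rank(N^j), giving [2, 1, 1]. So we have 1 block(s) of size 3, 1 block(s) of size 1 → block sizes [3, 1]

Assembling the blocks gives a Jordan form
J =
  [3, 1, 0, 0]
  [0, 3, 1, 0]
  [0, 0, 3, 0]
  [0, 0, 0, 3]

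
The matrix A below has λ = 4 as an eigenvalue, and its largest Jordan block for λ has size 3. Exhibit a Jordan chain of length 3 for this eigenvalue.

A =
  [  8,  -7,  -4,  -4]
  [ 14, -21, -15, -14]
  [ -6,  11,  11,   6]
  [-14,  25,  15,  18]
A Jordan chain for λ = 4 of length 3:
v_1 = (-2, -8, 4, 8)ᵀ
v_2 = (4, 14, -6, -14)ᵀ
v_3 = (1, 0, 0, 0)ᵀ

Let N = A − (4)·I. We want v_3 with N^3 v_3 = 0 but N^2 v_3 ≠ 0; then v_{j-1} := N · v_j for j = 3, …, 2.

Pick v_3 = (1, 0, 0, 0)ᵀ.
Then v_2 = N · v_3 = (4, 14, -6, -14)ᵀ.
Then v_1 = N · v_2 = (-2, -8, 4, 8)ᵀ.

Sanity check: (A − (4)·I) v_1 = (0, 0, 0, 0)ᵀ = 0. ✓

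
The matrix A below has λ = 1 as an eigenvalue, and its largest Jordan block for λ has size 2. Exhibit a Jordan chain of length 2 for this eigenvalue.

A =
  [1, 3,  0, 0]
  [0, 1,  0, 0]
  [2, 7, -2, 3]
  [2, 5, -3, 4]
A Jordan chain for λ = 1 of length 2:
v_1 = (0, 0, 2, 2)ᵀ
v_2 = (1, 0, 0, 0)ᵀ

Let N = A − (1)·I. We want v_2 with N^2 v_2 = 0 but N^1 v_2 ≠ 0; then v_{j-1} := N · v_j for j = 2, …, 2.

Pick v_2 = (1, 0, 0, 0)ᵀ.
Then v_1 = N · v_2 = (0, 0, 2, 2)ᵀ.

Sanity check: (A − (1)·I) v_1 = (0, 0, 0, 0)ᵀ = 0. ✓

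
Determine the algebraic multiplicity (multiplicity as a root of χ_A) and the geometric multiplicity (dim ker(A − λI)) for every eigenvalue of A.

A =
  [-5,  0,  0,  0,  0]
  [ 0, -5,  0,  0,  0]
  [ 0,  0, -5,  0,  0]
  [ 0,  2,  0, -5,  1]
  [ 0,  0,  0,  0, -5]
λ = -5: alg = 5, geom = 4

Step 1 — factor the characteristic polynomial to read off the algebraic multiplicities:
  χ_A(x) = (x + 5)^5

Step 2 — compute geometric multiplicities via the rank-nullity identity g(λ) = n − rank(A − λI):
  rank(A − (-5)·I) = 1, so dim ker(A − (-5)·I) = n − 1 = 4

Summary:
  λ = -5: algebraic multiplicity = 5, geometric multiplicity = 4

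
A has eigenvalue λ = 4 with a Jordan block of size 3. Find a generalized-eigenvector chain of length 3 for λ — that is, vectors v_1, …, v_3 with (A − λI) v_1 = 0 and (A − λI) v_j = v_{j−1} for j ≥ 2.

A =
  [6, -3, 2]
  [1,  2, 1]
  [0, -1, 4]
A Jordan chain for λ = 4 of length 3:
v_1 = (1, 0, -1)ᵀ
v_2 = (2, 1, 0)ᵀ
v_3 = (1, 0, 0)ᵀ

Let N = A − (4)·I. We want v_3 with N^3 v_3 = 0 but N^2 v_3 ≠ 0; then v_{j-1} := N · v_j for j = 3, …, 2.

Pick v_3 = (1, 0, 0)ᵀ.
Then v_2 = N · v_3 = (2, 1, 0)ᵀ.
Then v_1 = N · v_2 = (1, 0, -1)ᵀ.

Sanity check: (A − (4)·I) v_1 = (0, 0, 0)ᵀ = 0. ✓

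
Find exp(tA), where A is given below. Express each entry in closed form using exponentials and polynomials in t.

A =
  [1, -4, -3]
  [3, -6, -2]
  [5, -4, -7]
e^{tA} =
  [-t^2*exp(-4*t) + 5*t*exp(-4*t) + exp(-4*t), -4*t*exp(-4*t), t^2*exp(-4*t) - 3*t*exp(-4*t)]
  [-t^2*exp(-4*t)/2 + 3*t*exp(-4*t), -2*t*exp(-4*t) + exp(-4*t), t^2*exp(-4*t)/2 - 2*t*exp(-4*t)]
  [-t^2*exp(-4*t) + 5*t*exp(-4*t), -4*t*exp(-4*t), t^2*exp(-4*t) - 3*t*exp(-4*t) + exp(-4*t)]

Strategy: write A = P · J · P⁻¹ where J is a Jordan canonical form, so e^{tA} = P · e^{tJ} · P⁻¹, and e^{tJ} can be computed block-by-block.

A has Jordan form
J =
  [-4,  1,  0]
  [ 0, -4,  1]
  [ 0,  0, -4]
(up to reordering of blocks).

Per-block formulas:
  For a 3×3 Jordan block J_3(-4): exp(t · J_3(-4)) = e^(-4t)·(I + t·N + (t^2/2)·N^2), where N is the 3×3 nilpotent shift.

After assembling e^{tJ} and conjugating by P, we get:

e^{tA} =
  [-t^2*exp(-4*t) + 5*t*exp(-4*t) + exp(-4*t), -4*t*exp(-4*t), t^2*exp(-4*t) - 3*t*exp(-4*t)]
  [-t^2*exp(-4*t)/2 + 3*t*exp(-4*t), -2*t*exp(-4*t) + exp(-4*t), t^2*exp(-4*t)/2 - 2*t*exp(-4*t)]
  [-t^2*exp(-4*t) + 5*t*exp(-4*t), -4*t*exp(-4*t), t^2*exp(-4*t) - 3*t*exp(-4*t) + exp(-4*t)]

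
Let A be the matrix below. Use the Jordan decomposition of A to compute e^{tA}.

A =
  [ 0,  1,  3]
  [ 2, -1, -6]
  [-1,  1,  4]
e^{tA} =
  [-t*exp(t) + exp(t), t*exp(t), 3*t*exp(t)]
  [2*t*exp(t), -2*t*exp(t) + exp(t), -6*t*exp(t)]
  [-t*exp(t), t*exp(t), 3*t*exp(t) + exp(t)]

Strategy: write A = P · J · P⁻¹ where J is a Jordan canonical form, so e^{tA} = P · e^{tJ} · P⁻¹, and e^{tJ} can be computed block-by-block.

A has Jordan form
J =
  [1, 1, 0]
  [0, 1, 0]
  [0, 0, 1]
(up to reordering of blocks).

Per-block formulas:
  For a 1×1 block at λ = 1: exp(t · [1]) = [e^(1t)].
  For a 2×2 Jordan block J_2(1): exp(t · J_2(1)) = e^(1t)·(I + t·N), where N is the 2×2 nilpotent shift.

After assembling e^{tJ} and conjugating by P, we get:

e^{tA} =
  [-t*exp(t) + exp(t), t*exp(t), 3*t*exp(t)]
  [2*t*exp(t), -2*t*exp(t) + exp(t), -6*t*exp(t)]
  [-t*exp(t), t*exp(t), 3*t*exp(t) + exp(t)]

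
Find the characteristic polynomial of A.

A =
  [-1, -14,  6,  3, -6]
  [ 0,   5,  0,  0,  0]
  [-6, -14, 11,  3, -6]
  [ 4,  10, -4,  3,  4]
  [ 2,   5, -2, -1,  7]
x^5 - 25*x^4 + 250*x^3 - 1250*x^2 + 3125*x - 3125

Expanding det(x·I − A) (e.g. by cofactor expansion or by noting that A is similar to its Jordan form J, which has the same characteristic polynomial as A) gives
  χ_A(x) = x^5 - 25*x^4 + 250*x^3 - 1250*x^2 + 3125*x - 3125
which factors as (x - 5)^5. The eigenvalues (with algebraic multiplicities) are λ = 5 with multiplicity 5.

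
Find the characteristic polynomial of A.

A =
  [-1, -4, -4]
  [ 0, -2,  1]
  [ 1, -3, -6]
x^3 + 9*x^2 + 27*x + 27

Expanding det(x·I − A) (e.g. by cofactor expansion or by noting that A is similar to its Jordan form J, which has the same characteristic polynomial as A) gives
  χ_A(x) = x^3 + 9*x^2 + 27*x + 27
which factors as (x + 3)^3. The eigenvalues (with algebraic multiplicities) are λ = -3 with multiplicity 3.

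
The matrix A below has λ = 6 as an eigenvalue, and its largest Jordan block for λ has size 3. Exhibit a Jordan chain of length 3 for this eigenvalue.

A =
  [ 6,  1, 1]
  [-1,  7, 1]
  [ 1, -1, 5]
A Jordan chain for λ = 6 of length 3:
v_1 = (0, -1, 1)ᵀ
v_2 = (1, 1, -1)ᵀ
v_3 = (0, 1, 0)ᵀ

Let N = A − (6)·I. We want v_3 with N^3 v_3 = 0 but N^2 v_3 ≠ 0; then v_{j-1} := N · v_j for j = 3, …, 2.

Pick v_3 = (0, 1, 0)ᵀ.
Then v_2 = N · v_3 = (1, 1, -1)ᵀ.
Then v_1 = N · v_2 = (0, -1, 1)ᵀ.

Sanity check: (A − (6)·I) v_1 = (0, 0, 0)ᵀ = 0. ✓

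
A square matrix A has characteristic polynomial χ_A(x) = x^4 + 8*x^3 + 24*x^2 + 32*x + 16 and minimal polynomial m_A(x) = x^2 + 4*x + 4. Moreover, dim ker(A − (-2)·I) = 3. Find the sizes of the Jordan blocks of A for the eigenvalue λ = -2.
Block sizes for λ = -2: [2, 1, 1]

Step 1 — from the characteristic polynomial, algebraic multiplicity of λ = -2 is 4. From dim ker(A − (-2)·I) = 3, there are exactly 3 Jordan blocks for λ = -2.
Step 2 — from the minimal polynomial, the factor (x + 2)^2 tells us the largest block for λ = -2 has size 2.
Step 3 — with total size 4, 3 blocks, and largest block 2, the block sizes (in nonincreasing order) are [2, 1, 1].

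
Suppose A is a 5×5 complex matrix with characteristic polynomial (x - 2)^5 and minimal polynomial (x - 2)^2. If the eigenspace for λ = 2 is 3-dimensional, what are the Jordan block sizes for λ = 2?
Block sizes for λ = 2: [2, 2, 1]

Step 1 — from the characteristic polynomial, algebraic multiplicity of λ = 2 is 5. From dim ker(A − (2)·I) = 3, there are exactly 3 Jordan blocks for λ = 2.
Step 2 — from the minimal polynomial, the factor (x − 2)^2 tells us the largest block for λ = 2 has size 2.
Step 3 — with total size 5, 3 blocks, and largest block 2, the block sizes (in nonincreasing order) are [2, 2, 1].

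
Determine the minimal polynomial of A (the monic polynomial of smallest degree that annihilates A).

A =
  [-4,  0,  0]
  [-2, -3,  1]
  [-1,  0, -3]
x^3 + 10*x^2 + 33*x + 36

The characteristic polynomial is χ_A(x) = (x + 3)^2*(x + 4), so the eigenvalues are known. The minimal polynomial is
  m_A(x) = Π_λ (x − λ)^{k_λ}
where k_λ is the size of the *largest* Jordan block for λ (equivalently, the smallest k with (A − λI)^k v = 0 for every generalised eigenvector v of λ).

  λ = -4: largest Jordan block has size 1, contributing (x + 4)
  λ = -3: largest Jordan block has size 2, contributing (x + 3)^2

So m_A(x) = (x + 3)^2*(x + 4) = x^3 + 10*x^2 + 33*x + 36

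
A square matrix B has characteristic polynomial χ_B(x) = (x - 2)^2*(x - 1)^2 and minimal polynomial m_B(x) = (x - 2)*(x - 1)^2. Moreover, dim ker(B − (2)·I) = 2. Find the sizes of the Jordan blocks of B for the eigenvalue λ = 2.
Block sizes for λ = 2: [1, 1]

Step 1 — from the characteristic polynomial, algebraic multiplicity of λ = 2 is 2. From dim ker(B − (2)·I) = 2, there are exactly 2 Jordan blocks for λ = 2.
Step 2 — from the minimal polynomial, the factor (x − 2) tells us the largest block for λ = 2 has size 1.
Step 3 — with total size 2, 2 blocks, and largest block 1, the block sizes (in nonincreasing order) are [1, 1].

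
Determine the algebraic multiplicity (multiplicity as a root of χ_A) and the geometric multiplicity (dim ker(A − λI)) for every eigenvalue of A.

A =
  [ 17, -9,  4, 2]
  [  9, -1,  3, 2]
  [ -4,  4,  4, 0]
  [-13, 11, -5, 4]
λ = 6: alg = 4, geom = 2

Step 1 — factor the characteristic polynomial to read off the algebraic multiplicities:
  χ_A(x) = (x - 6)^4

Step 2 — compute geometric multiplicities via the rank-nullity identity g(λ) = n − rank(A − λI):
  rank(A − (6)·I) = 2, so dim ker(A − (6)·I) = n − 2 = 2

Summary:
  λ = 6: algebraic multiplicity = 4, geometric multiplicity = 2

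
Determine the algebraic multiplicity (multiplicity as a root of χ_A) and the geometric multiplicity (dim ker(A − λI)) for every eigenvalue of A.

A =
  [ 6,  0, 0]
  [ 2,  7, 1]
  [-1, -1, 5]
λ = 6: alg = 3, geom = 1

Step 1 — factor the characteristic polynomial to read off the algebraic multiplicities:
  χ_A(x) = (x - 6)^3

Step 2 — compute geometric multiplicities via the rank-nullity identity g(λ) = n − rank(A − λI):
  rank(A − (6)·I) = 2, so dim ker(A − (6)·I) = n − 2 = 1

Summary:
  λ = 6: algebraic multiplicity = 3, geometric multiplicity = 1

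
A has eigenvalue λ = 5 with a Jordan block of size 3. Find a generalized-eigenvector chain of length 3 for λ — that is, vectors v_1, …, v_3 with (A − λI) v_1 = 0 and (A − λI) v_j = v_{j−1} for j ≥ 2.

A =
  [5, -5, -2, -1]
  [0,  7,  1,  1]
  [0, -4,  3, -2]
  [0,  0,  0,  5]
A Jordan chain for λ = 5 of length 3:
v_1 = (-2, 0, 0, 0)ᵀ
v_2 = (-5, 2, -4, 0)ᵀ
v_3 = (0, 1, 0, 0)ᵀ

Let N = A − (5)·I. We want v_3 with N^3 v_3 = 0 but N^2 v_3 ≠ 0; then v_{j-1} := N · v_j for j = 3, …, 2.

Pick v_3 = (0, 1, 0, 0)ᵀ.
Then v_2 = N · v_3 = (-5, 2, -4, 0)ᵀ.
Then v_1 = N · v_2 = (-2, 0, 0, 0)ᵀ.

Sanity check: (A − (5)·I) v_1 = (0, 0, 0, 0)ᵀ = 0. ✓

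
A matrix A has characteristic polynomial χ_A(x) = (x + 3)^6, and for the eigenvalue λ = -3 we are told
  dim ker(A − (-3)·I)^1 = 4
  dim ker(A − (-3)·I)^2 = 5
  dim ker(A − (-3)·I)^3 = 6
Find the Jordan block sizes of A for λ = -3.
Block sizes for λ = -3: [3, 1, 1, 1]

From the dimensions of kernels of powers, the number of Jordan blocks of size at least j is d_j − d_{j−1} where d_j = dim ker(N^j) (with d_0 = 0). Computing the differences gives [4, 1, 1].
The number of blocks of size exactly k is (#blocks of size ≥ k) − (#blocks of size ≥ k + 1), so the partition is: 3 block(s) of size 1, 1 block(s) of size 3.
In nonincreasing order the block sizes are [3, 1, 1, 1].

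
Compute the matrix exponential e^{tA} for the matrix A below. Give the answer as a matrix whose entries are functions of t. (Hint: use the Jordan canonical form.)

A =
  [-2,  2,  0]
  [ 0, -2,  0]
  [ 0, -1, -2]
e^{tA} =
  [exp(-2*t), 2*t*exp(-2*t), 0]
  [0, exp(-2*t), 0]
  [0, -t*exp(-2*t), exp(-2*t)]

Strategy: write A = P · J · P⁻¹ where J is a Jordan canonical form, so e^{tA} = P · e^{tJ} · P⁻¹, and e^{tJ} can be computed block-by-block.

A has Jordan form
J =
  [-2,  1,  0]
  [ 0, -2,  0]
  [ 0,  0, -2]
(up to reordering of blocks).

Per-block formulas:
  For a 1×1 block at λ = -2: exp(t · [-2]) = [e^(-2t)].
  For a 2×2 Jordan block J_2(-2): exp(t · J_2(-2)) = e^(-2t)·(I + t·N), where N is the 2×2 nilpotent shift.

After assembling e^{tJ} and conjugating by P, we get:

e^{tA} =
  [exp(-2*t), 2*t*exp(-2*t), 0]
  [0, exp(-2*t), 0]
  [0, -t*exp(-2*t), exp(-2*t)]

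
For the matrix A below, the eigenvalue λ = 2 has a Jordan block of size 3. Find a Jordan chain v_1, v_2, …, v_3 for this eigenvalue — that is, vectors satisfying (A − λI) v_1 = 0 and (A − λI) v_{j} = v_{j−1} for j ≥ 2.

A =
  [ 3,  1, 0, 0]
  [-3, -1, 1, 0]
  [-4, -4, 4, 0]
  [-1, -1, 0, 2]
A Jordan chain for λ = 2 of length 3:
v_1 = (-2, 2, 0, 2)ᵀ
v_2 = (1, -3, -4, -1)ᵀ
v_3 = (1, 0, 0, 0)ᵀ

Let N = A − (2)·I. We want v_3 with N^3 v_3 = 0 but N^2 v_3 ≠ 0; then v_{j-1} := N · v_j for j = 3, …, 2.

Pick v_3 = (1, 0, 0, 0)ᵀ.
Then v_2 = N · v_3 = (1, -3, -4, -1)ᵀ.
Then v_1 = N · v_2 = (-2, 2, 0, 2)ᵀ.

Sanity check: (A − (2)·I) v_1 = (0, 0, 0, 0)ᵀ = 0. ✓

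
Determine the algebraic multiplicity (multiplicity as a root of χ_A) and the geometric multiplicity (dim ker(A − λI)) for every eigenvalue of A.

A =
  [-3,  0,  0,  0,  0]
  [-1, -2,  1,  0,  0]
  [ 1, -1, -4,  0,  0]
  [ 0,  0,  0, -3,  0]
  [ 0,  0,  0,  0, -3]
λ = -3: alg = 5, geom = 4

Step 1 — factor the characteristic polynomial to read off the algebraic multiplicities:
  χ_A(x) = (x + 3)^5

Step 2 — compute geometric multiplicities via the rank-nullity identity g(λ) = n − rank(A − λI):
  rank(A − (-3)·I) = 1, so dim ker(A − (-3)·I) = n − 1 = 4

Summary:
  λ = -3: algebraic multiplicity = 5, geometric multiplicity = 4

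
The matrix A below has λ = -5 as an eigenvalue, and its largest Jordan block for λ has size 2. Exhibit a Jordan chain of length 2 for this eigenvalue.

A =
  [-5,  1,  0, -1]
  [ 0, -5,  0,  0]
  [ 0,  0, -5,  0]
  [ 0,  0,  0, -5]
A Jordan chain for λ = -5 of length 2:
v_1 = (1, 0, 0, 0)ᵀ
v_2 = (0, 1, 0, 0)ᵀ

Let N = A − (-5)·I. We want v_2 with N^2 v_2 = 0 but N^1 v_2 ≠ 0; then v_{j-1} := N · v_j for j = 2, …, 2.

Pick v_2 = (0, 1, 0, 0)ᵀ.
Then v_1 = N · v_2 = (1, 0, 0, 0)ᵀ.

Sanity check: (A − (-5)·I) v_1 = (0, 0, 0, 0)ᵀ = 0. ✓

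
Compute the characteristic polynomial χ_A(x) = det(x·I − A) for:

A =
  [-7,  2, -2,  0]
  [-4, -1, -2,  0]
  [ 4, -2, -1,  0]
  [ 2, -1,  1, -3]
x^4 + 12*x^3 + 54*x^2 + 108*x + 81

Expanding det(x·I − A) (e.g. by cofactor expansion or by noting that A is similar to its Jordan form J, which has the same characteristic polynomial as A) gives
  χ_A(x) = x^4 + 12*x^3 + 54*x^2 + 108*x + 81
which factors as (x + 3)^4. The eigenvalues (with algebraic multiplicities) are λ = -3 with multiplicity 4.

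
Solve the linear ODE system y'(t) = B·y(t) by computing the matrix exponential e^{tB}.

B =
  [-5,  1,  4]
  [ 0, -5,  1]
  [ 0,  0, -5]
e^{tB} =
  [exp(-5*t), t*exp(-5*t), t^2*exp(-5*t)/2 + 4*t*exp(-5*t)]
  [0, exp(-5*t), t*exp(-5*t)]
  [0, 0, exp(-5*t)]

Strategy: write B = P · J · P⁻¹ where J is a Jordan canonical form, so e^{tB} = P · e^{tJ} · P⁻¹, and e^{tJ} can be computed block-by-block.

B has Jordan form
J =
  [-5,  1,  0]
  [ 0, -5,  1]
  [ 0,  0, -5]
(up to reordering of blocks).

Per-block formulas:
  For a 3×3 Jordan block J_3(-5): exp(t · J_3(-5)) = e^(-5t)·(I + t·N + (t^2/2)·N^2), where N is the 3×3 nilpotent shift.

After assembling e^{tJ} and conjugating by P, we get:

e^{tB} =
  [exp(-5*t), t*exp(-5*t), t^2*exp(-5*t)/2 + 4*t*exp(-5*t)]
  [0, exp(-5*t), t*exp(-5*t)]
  [0, 0, exp(-5*t)]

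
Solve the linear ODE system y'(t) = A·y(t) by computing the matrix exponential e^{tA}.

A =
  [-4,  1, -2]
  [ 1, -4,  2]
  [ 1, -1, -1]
e^{tA} =
  [-t*exp(-3*t) + exp(-3*t), t*exp(-3*t), -2*t*exp(-3*t)]
  [t*exp(-3*t), -t*exp(-3*t) + exp(-3*t), 2*t*exp(-3*t)]
  [t*exp(-3*t), -t*exp(-3*t), 2*t*exp(-3*t) + exp(-3*t)]

Strategy: write A = P · J · P⁻¹ where J is a Jordan canonical form, so e^{tA} = P · e^{tJ} · P⁻¹, and e^{tJ} can be computed block-by-block.

A has Jordan form
J =
  [-3,  1,  0]
  [ 0, -3,  0]
  [ 0,  0, -3]
(up to reordering of blocks).

Per-block formulas:
  For a 1×1 block at λ = -3: exp(t · [-3]) = [e^(-3t)].
  For a 2×2 Jordan block J_2(-3): exp(t · J_2(-3)) = e^(-3t)·(I + t·N), where N is the 2×2 nilpotent shift.

After assembling e^{tJ} and conjugating by P, we get:

e^{tA} =
  [-t*exp(-3*t) + exp(-3*t), t*exp(-3*t), -2*t*exp(-3*t)]
  [t*exp(-3*t), -t*exp(-3*t) + exp(-3*t), 2*t*exp(-3*t)]
  [t*exp(-3*t), -t*exp(-3*t), 2*t*exp(-3*t) + exp(-3*t)]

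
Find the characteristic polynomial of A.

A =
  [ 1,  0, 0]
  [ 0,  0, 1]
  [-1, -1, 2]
x^3 - 3*x^2 + 3*x - 1

Expanding det(x·I − A) (e.g. by cofactor expansion or by noting that A is similar to its Jordan form J, which has the same characteristic polynomial as A) gives
  χ_A(x) = x^3 - 3*x^2 + 3*x - 1
which factors as (x - 1)^3. The eigenvalues (with algebraic multiplicities) are λ = 1 with multiplicity 3.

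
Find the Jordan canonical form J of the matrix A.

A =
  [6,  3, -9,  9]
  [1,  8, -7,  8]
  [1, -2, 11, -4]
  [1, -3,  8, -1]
J_3(6) ⊕ J_1(6)

The characteristic polynomial is
  det(x·I − A) = x^4 - 24*x^3 + 216*x^2 - 864*x + 1296 = (x - 6)^4

Eigenvalues and multiplicities (the geometric multiplicity of λ is n − rank(A − λI), which equals the number of Jordan blocks for λ):
  λ = 6: algebraic multiplicity = 4, geometric multiplicity = 2

Determining the block sizes for each eigenvalue:
  λ = 6: with am = 4 and gm = 2, the partition is not yet determined (e.g. several partitions of 4 into 2 parts exist). Let N = A − (6)·I. Computing rank(N^1) = 2, rank(N^2) = 1, rank(N^3) = 0; the number of blocks of size ≥ j is rank(N^{j−1}) − rank(N^j), giving [2, 1, 1]. So we have 1 block(s) of size 3, 1 block(s) of size 1 → block sizes [3, 1]

Assembling the blocks gives a Jordan form
J =
  [6, 1, 0, 0]
  [0, 6, 1, 0]
  [0, 0, 6, 0]
  [0, 0, 0, 6]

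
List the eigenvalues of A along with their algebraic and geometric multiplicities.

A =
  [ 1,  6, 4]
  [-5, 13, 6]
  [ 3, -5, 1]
λ = 5: alg = 3, geom = 1

Step 1 — factor the characteristic polynomial to read off the algebraic multiplicities:
  χ_A(x) = (x - 5)^3

Step 2 — compute geometric multiplicities via the rank-nullity identity g(λ) = n − rank(A − λI):
  rank(A − (5)·I) = 2, so dim ker(A − (5)·I) = n − 2 = 1

Summary:
  λ = 5: algebraic multiplicity = 3, geometric multiplicity = 1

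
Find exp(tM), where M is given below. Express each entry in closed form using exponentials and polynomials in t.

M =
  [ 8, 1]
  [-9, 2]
e^{tM} =
  [3*t*exp(5*t) + exp(5*t), t*exp(5*t)]
  [-9*t*exp(5*t), -3*t*exp(5*t) + exp(5*t)]

Strategy: write M = P · J · P⁻¹ where J is a Jordan canonical form, so e^{tM} = P · e^{tJ} · P⁻¹, and e^{tJ} can be computed block-by-block.

M has Jordan form
J =
  [5, 1]
  [0, 5]
(up to reordering of blocks).

Per-block formulas:
  For a 2×2 Jordan block J_2(5): exp(t · J_2(5)) = e^(5t)·(I + t·N), where N is the 2×2 nilpotent shift.

After assembling e^{tJ} and conjugating by P, we get:

e^{tM} =
  [3*t*exp(5*t) + exp(5*t), t*exp(5*t)]
  [-9*t*exp(5*t), -3*t*exp(5*t) + exp(5*t)]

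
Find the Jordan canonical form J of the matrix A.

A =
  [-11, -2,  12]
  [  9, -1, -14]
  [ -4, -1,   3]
J_3(-3)

The characteristic polynomial is
  det(x·I − A) = x^3 + 9*x^2 + 27*x + 27 = (x + 3)^3

Eigenvalues and multiplicities (the geometric multiplicity of λ is n − rank(A − λI), which equals the number of Jordan blocks for λ):
  λ = -3: algebraic multiplicity = 3, geometric multiplicity = 1

Determining the block sizes for each eigenvalue:
  λ = -3: one block (gm = 1), so the single block has size am = 3 → block sizes [3]

Assembling the blocks gives a Jordan form
J =
  [-3,  1,  0]
  [ 0, -3,  1]
  [ 0,  0, -3]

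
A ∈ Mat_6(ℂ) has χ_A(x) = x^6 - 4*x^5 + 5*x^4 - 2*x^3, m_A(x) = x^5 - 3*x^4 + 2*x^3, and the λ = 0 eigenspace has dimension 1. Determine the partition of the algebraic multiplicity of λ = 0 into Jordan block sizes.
Block sizes for λ = 0: [3]

Step 1 — from the characteristic polynomial, algebraic multiplicity of λ = 0 is 3. From dim ker(A − (0)·I) = 1, there are exactly 1 Jordan blocks for λ = 0.
Step 2 — from the minimal polynomial, the factor (x − 0)^3 tells us the largest block for λ = 0 has size 3.
Step 3 — with total size 3, 1 blocks, and largest block 3, the block sizes (in nonincreasing order) are [3].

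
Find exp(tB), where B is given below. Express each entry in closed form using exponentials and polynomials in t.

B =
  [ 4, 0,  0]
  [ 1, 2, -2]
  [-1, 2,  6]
e^{tB} =
  [exp(4*t), 0, 0]
  [t*exp(4*t), -2*t*exp(4*t) + exp(4*t), -2*t*exp(4*t)]
  [-t*exp(4*t), 2*t*exp(4*t), 2*t*exp(4*t) + exp(4*t)]

Strategy: write B = P · J · P⁻¹ where J is a Jordan canonical form, so e^{tB} = P · e^{tJ} · P⁻¹, and e^{tJ} can be computed block-by-block.

B has Jordan form
J =
  [4, 1, 0]
  [0, 4, 0]
  [0, 0, 4]
(up to reordering of blocks).

Per-block formulas:
  For a 2×2 Jordan block J_2(4): exp(t · J_2(4)) = e^(4t)·(I + t·N), where N is the 2×2 nilpotent shift.
  For a 1×1 block at λ = 4: exp(t · [4]) = [e^(4t)].

After assembling e^{tJ} and conjugating by P, we get:

e^{tB} =
  [exp(4*t), 0, 0]
  [t*exp(4*t), -2*t*exp(4*t) + exp(4*t), -2*t*exp(4*t)]
  [-t*exp(4*t), 2*t*exp(4*t), 2*t*exp(4*t) + exp(4*t)]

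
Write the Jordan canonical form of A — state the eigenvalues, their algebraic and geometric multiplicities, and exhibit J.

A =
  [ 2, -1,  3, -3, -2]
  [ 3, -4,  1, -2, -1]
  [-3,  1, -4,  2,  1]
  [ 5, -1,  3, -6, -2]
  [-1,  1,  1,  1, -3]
J_2(-3) ⊕ J_2(-3) ⊕ J_1(-3)

The characteristic polynomial is
  det(x·I − A) = x^5 + 15*x^4 + 90*x^3 + 270*x^2 + 405*x + 243 = (x + 3)^5

Eigenvalues and multiplicities (the geometric multiplicity of λ is n − rank(A − λI), which equals the number of Jordan blocks for λ):
  λ = -3: algebraic multiplicity = 5, geometric multiplicity = 3

Determining the block sizes for each eigenvalue:
  λ = -3: with am = 5 and gm = 3, the partition is not yet determined (e.g. several partitions of 5 into 3 parts exist). Let N = A − (-3)·I. Computing rank(N^1) = 2, rank(N^2) = 0; the number of blocks of size ≥ j is rank(N^{j−1}) − rank(N^j), giving [3, 2]. So we have 2 block(s) of size 2, 1 block(s) of size 1 → block sizes [2, 2, 1]

Assembling the blocks gives a Jordan form
J =
  [-3,  1,  0,  0,  0]
  [ 0, -3,  0,  0,  0]
  [ 0,  0, -3,  1,  0]
  [ 0,  0,  0, -3,  0]
  [ 0,  0,  0,  0, -3]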